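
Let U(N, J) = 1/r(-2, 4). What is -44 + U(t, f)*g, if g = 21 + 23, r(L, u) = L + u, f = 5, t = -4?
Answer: -22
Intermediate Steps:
U(N, J) = 1/2 (U(N, J) = 1/(-2 + 4) = 1/2)
g = 44
-44 + U(t, f)*g = -44 + (1/2)*44 = -44 + 22 = -22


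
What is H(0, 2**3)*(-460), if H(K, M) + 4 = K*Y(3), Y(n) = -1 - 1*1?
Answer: 1840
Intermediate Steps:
Y(n) = -2 (Y(n) = -1 - 1 = -2)
H(K, M) = -4 - 2*K (H(K, M) = -4 + K*(-2) = -4 - 2*K)
H(0, 2**3)*(-460) = (-4 - 2*0)*(-460) = (-4 + 0)*(-460) = -4*(-460) = 1840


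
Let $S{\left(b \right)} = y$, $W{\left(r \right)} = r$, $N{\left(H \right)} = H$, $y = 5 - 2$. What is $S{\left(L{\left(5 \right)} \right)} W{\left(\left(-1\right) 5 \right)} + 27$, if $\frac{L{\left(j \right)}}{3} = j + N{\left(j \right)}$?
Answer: $12$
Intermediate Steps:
$y = 3$ ($y = 5 - 2 = 3$)
$L{\left(j \right)} = 6 j$ ($L{\left(j \right)} = 3 \left(j + j\right) = 3 \cdot 2 j = 6 j$)
$S{\left(b \right)} = 3$
$S{\left(L{\left(5 \right)} \right)} W{\left(\left(-1\right) 5 \right)} + 27 = 3 \left(\left(-1\right) 5\right) + 27 = 3 \left(-5\right) + 27 = -15 + 27 = 12$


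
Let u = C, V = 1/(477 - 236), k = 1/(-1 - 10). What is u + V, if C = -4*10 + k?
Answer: -106270/2651 ≈ -40.087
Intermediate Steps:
k = -1/11 (k = 1/(-11) = -1/11 ≈ -0.090909)
V = 1/241 ≈ 0.0041494
C = -441/11 (C = -4*10 - 1/11 = -40 - 1/11 = -441/11 ≈ -40.091)
u = -441/11 ≈ -40.091
u + V = -441/11 + 1/241 = -106270/2651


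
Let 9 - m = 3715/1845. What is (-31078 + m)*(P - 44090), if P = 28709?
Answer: 19594033636/41 ≈ 4.7790e+8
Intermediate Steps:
m = 2578/369 (m = 9 - 3715/1845 = 9 - 1*743/369 = 9 - 743/369 = 2578/369 ≈ 6.9865)
(-31078 + m)*(P - 44090) = (-31078 + 2578/369)*(28709 - 44090) = -11465204/369*(-15381) = 19594033636/41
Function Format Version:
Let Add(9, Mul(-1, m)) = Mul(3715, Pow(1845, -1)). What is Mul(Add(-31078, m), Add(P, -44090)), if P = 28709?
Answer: Rational(19594033636, 41) ≈ 4.7790e+8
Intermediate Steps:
m = Rational(2578, 369) (m = Add(9, Mul(-1, Mul(3715, Pow(1845, -1)))) = Add(9, Mul(-1, Mul(3715, Rational(1, 1845)))) = Add(9, Mul(-1, Rational(743, 369))) = Add(9, Rational(-743, 369)) = Rational(2578, 369) ≈ 6.9865)
Mul(Add(-31078, m), Add(P, -44090)) = Mul(Add(-31078, Rational(2578, 369)), Add(28709, -44090)) = Mul(Rational(-11465204, 369), -15381) = Rational(19594033636, 41)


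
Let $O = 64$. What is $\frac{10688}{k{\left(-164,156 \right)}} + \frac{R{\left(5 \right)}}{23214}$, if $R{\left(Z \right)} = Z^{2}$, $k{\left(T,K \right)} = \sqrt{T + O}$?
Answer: $\frac{25}{23214} - \frac{5344 i}{5} \approx 0.0010769 - 1068.8 i$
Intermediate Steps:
$k{\left(T,K \right)} = \sqrt{64 + T}$ ($k{\left(T,K \right)} = \sqrt{T + 64} = \sqrt{64 + T}$)
$\frac{10688}{k{\left(-164,156 \right)}} + \frac{R{\left(5 \right)}}{23214} = \frac{10688}{\sqrt{64 - 164}} + \frac{5^{2}}{23214} = \frac{10688}{\sqrt{-100}} + 25 \cdot \frac{1}{23214} = \frac{10688}{10 i} + \frac{25}{23214} = 10688 \left(- \frac{i}{10}\right) + \frac{25}{23214} = - \frac{5344 i}{5} + \frac{25}{23214} = \frac{25}{23214} - \frac{5344 i}{5}$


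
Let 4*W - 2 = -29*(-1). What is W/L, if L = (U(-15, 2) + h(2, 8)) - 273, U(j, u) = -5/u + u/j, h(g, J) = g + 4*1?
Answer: -465/16178 ≈ -0.028743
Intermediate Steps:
W = 31/4 (W = 1/2 + (-29*(-1))/4 = 1/2 + (1/4)*29 = 1/2 + 29/4 = 31/4 ≈ 7.7500)
h(g, J) = 4 + g (h(g, J) = g + 4 = 4 + g)
L = -8089/30 (L = ((-5/2 + 2/(-15)) + (4 + 2)) - 273 = ((-5*1/2 + 2*(-1/15)) + 6) - 273 = ((-5/2 - 2/15) + 6) - 273 = (-79/30 + 6) - 273 = 101/30 - 273 = -8089/30 ≈ -269.63)
W/L = 31/(4*(-8089/30)) = (31/4)*(-30/8089) = -465/16178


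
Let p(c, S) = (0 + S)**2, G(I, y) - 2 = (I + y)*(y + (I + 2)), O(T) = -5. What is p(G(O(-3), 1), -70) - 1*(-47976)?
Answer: 52876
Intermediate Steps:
G(I, y) = 2 + (I + y)*(2 + I + y) (G(I, y) = 2 + (I + y)*(y + (I + 2)) = 2 + (I + y)*(y + (2 + I)) = 2 + (I + y)*(2 + I + y))
p(c, S) = S**2
p(G(O(-3), 1), -70) - 1*(-47976) = (-70)**2 - 1*(-47976) = 4900 + 47976 = 52876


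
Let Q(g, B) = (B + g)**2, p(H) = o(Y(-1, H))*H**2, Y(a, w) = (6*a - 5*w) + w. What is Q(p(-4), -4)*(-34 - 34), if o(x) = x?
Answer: -1654848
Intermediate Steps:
Y(a, w) = -4*w + 6*a (Y(a, w) = (-5*w + 6*a) + w = -4*w + 6*a)
p(H) = H**2*(-6 - 4*H) (p(H) = (-4*H + 6*(-1))*H**2 = (-4*H - 6)*H**2 = (-6 - 4*H)*H**2 = H**2*(-6 - 4*H))
Q(p(-4), -4)*(-34 - 34) = (-4 + (-4)**2*(-6 - 4*(-4)))**2*(-34 - 34) = (-4 + 16*(-6 + 16))**2*(-68) = (-4 + 16*10)**2*(-68) = (-4 + 160)**2*(-68) = 156**2*(-68) = 24336*(-68) = -1654848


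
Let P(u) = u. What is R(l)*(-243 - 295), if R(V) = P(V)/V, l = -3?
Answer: -538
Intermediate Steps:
R(V) = 1 (R(V) = V/V = 1)
R(l)*(-243 - 295) = 1*(-243 - 295) = 1*(-538) = -538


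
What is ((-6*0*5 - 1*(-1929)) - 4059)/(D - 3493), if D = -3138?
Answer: 2130/6631 ≈ 0.32122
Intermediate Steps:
((-6*0*5 - 1*(-1929)) - 4059)/(D - 3493) = ((-6*0*5 - 1*(-1929)) - 4059)/(-3138 - 3493) = ((0*5 + 1929) - 4059)/(-6631) = ((0 + 1929) - 4059)*(-1/6631) = (1929 - 4059)*(-1/6631) = -2130*(-1/6631) = 2130/6631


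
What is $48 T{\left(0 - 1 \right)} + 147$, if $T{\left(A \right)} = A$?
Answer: $99$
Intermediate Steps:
$48 T{\left(0 - 1 \right)} + 147 = 48 \left(0 - 1\right) + 147 = 48 \left(-1\right) + 147 = -48 + 147 = 99$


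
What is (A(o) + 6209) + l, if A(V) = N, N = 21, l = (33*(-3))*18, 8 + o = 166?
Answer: 4448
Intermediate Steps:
o = 158 (o = -8 + 166 = 158)
l = -1782 (l = -99*18 = -1782)
A(V) = 21
(A(o) + 6209) + l = (21 + 6209) - 1782 = 6230 - 1782 = 4448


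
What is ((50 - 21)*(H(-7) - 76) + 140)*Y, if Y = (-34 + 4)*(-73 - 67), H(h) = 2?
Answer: -8425200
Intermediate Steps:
Y = 4200 (Y = -30*(-140) = 4200)
((50 - 21)*(H(-7) - 76) + 140)*Y = ((50 - 21)*(2 - 76) + 140)*4200 = (29*(-74) + 140)*4200 = (-2146 + 140)*4200 = -2006*4200 = -8425200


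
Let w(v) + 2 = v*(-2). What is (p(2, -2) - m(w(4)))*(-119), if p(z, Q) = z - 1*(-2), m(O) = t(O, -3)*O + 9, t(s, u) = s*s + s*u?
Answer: -154105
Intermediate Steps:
w(v) = -2 - 2*v (w(v) = -2 + v*(-2) = -2 - 2*v)
t(s, u) = s² + s*u
m(O) = 9 + O²*(-3 + O) (m(O) = (O*(O - 3))*O + 9 = (O*(-3 + O))*O + 9 = O²*(-3 + O) + 9 = 9 + O²*(-3 + O))
p(z, Q) = 2 + z (p(z, Q) = z + 2 = 2 + z)
(p(2, -2) - m(w(4)))*(-119) = ((2 + 2) - (9 + (-2 - 2*4)²*(-3 + (-2 - 2*4))))*(-119) = (4 - (9 + (-2 - 8)²*(-3 + (-2 - 8))))*(-119) = (4 - (9 + (-10)²*(-3 - 10)))*(-119) = (4 - (9 + 100*(-13)))*(-119) = (4 - (9 - 1300))*(-119) = (4 - 1*(-1291))*(-119) = (4 + 1291)*(-119) = 1295*(-119) = -154105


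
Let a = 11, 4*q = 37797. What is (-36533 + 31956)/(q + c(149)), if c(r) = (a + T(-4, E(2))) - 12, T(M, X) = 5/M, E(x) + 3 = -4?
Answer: -4577/9447 ≈ -0.48449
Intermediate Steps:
E(x) = -7 (E(x) = -3 - 4 = -7)
q = 37797/4 (q = (1/4)*37797 = 37797/4 ≈ 9449.3)
c(r) = -9/4 (c(r) = (11 + 5/(-4)) - 12 = (11 + 5*(-1/4)) - 12 = (11 - 5/4) - 12 = 39/4 - 12 = -9/4)
(-36533 + 31956)/(q + c(149)) = (-36533 + 31956)/(37797/4 - 9/4) = -4577/9447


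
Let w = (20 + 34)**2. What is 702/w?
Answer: 13/54 ≈ 0.24074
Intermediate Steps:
w = 2916 (w = 54**2 = 2916)
702/w = 702/2916 = 702*(1/2916) = 13/54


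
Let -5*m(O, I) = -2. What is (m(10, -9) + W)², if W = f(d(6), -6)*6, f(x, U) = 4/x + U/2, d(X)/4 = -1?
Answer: 13924/25 ≈ 556.96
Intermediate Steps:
m(O, I) = ⅖ (m(O, I) = -⅕*(-2) = ⅖)
d(X) = -4 (d(X) = 4*(-1) = -4)
f(x, U) = U/2 + 4/x (f(x, U) = 4/x + U*(½) = 4/x + U/2 = U/2 + 4/x)
W = -24 (W = ((½)*(-6) + 4/(-4))*6 = (-3 + 4*(-¼))*6 = (-3 - 1)*6 = -4*6 = -24)
(m(10, -9) + W)² = (⅖ - 24)² = (-118/5)² = 13924/25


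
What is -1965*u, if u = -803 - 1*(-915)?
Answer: -220080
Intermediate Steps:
u = 112 (u = -803 + 915 = 112)
-1965*u = -1965*112 = -220080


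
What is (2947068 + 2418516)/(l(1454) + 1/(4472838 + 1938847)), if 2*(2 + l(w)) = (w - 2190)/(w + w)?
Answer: -8336856614817360/3304154761 ≈ -2.5231e+6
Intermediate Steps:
l(w) = -2 + (-2190 + w)/(4*w) (l(w) = -2 + ((w - 2190)/(w + w))/2 = -2 + ((-2190 + w)/((2*w)))/2 = -2 + ((-2190 + w)*(1/(2*w)))/2 = -2 + ((-2190 + w)/(2*w))/2 = -2 + (-2190 + w)/(4*w))
(2947068 + 2418516)/(l(1454) + 1/(4472838 + 1938847)) = (2947068 + 2418516)/((¼)*(-2190 - 7*1454)/1454 + 1/(4472838 + 1938847)) = 5365584/((¼)*(1/1454)*(-2190 - 10178) + 1/6411685) = 5365584/((¼)*(1/1454)*(-12368) + 1/6411685) = 5365584/(-1546/727 + 1/6411685) = 5365584/(-9912464283/4661294995) = 5365584*(-4661294995/9912464283) = -8336856614817360/3304154761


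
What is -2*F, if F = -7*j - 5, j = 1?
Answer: 24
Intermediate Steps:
F = -12 (F = -7*1 - 5 = -7 - 5 = -12)
-2*F = -2*(-12) = 24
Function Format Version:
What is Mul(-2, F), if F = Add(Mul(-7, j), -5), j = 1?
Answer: 24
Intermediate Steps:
F = -12 (F = Add(Mul(-7, 1), -5) = Add(-7, -5) = -12)
Mul(-2, F) = Mul(-2, -12) = 24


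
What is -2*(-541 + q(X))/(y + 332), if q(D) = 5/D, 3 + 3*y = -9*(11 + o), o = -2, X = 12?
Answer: 6487/1824 ≈ 3.5565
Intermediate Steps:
y = -28 (y = -1 + (-9*(11 - 2))/3 = -1 + (-9*9)/3 = -1 + (⅓)*(-81) = -1 - 27 = -28)
-2*(-541 + q(X))/(y + 332) = -2*(-541 + 5/12)/(-28 + 332) = -2*(-541 + 5*(1/12))/304 = -2*(-541 + 5/12)/304 = -(-6487)/(6*304) = -2*(-6487/3648) = 6487/1824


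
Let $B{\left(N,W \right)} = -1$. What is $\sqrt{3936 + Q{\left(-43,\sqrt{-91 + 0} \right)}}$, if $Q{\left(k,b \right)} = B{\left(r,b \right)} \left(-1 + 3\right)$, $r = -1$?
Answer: $\sqrt{3934} \approx 62.722$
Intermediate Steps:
$Q{\left(k,b \right)} = -2$ ($Q{\left(k,b \right)} = - (-1 + 3) = \left(-1\right) 2 = -2$)
$\sqrt{3936 + Q{\left(-43,\sqrt{-91 + 0} \right)}} = \sqrt{3936 - 2} = \sqrt{3934}$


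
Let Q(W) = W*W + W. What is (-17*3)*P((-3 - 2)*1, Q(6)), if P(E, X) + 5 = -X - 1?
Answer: 2448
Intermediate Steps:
Q(W) = W + W² (Q(W) = W² + W = W + W²)
P(E, X) = -6 - X (P(E, X) = -5 + (-X - 1) = -5 + (-1 - X) = -6 - X)
(-17*3)*P((-3 - 2)*1, Q(6)) = (-17*3)*(-6 - 6*(1 + 6)) = -51*(-6 - 6*7) = -51*(-6 - 1*42) = -51*(-6 - 42) = -51*(-48) = 2448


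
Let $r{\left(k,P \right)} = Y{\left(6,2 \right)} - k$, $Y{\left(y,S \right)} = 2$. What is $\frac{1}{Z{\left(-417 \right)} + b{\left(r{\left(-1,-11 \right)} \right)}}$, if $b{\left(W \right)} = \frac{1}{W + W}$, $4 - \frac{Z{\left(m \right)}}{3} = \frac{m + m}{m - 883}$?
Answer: $\frac{975}{9986} \approx 0.097637$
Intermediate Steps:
$Z{\left(m \right)} = 12 - \frac{6 m}{-883 + m}$ ($Z{\left(m \right)} = 12 - 3 \frac{m + m}{m - 883} = 12 - 3 \frac{2 m}{-883 + m} = 12 - \frac{6 m}{-883 + m}$)
$r{\left(k,P \right)} = 2 - k$
$b{\left(W \right)} = \frac{1}{2 W}$
$\frac{1}{Z{\left(-417 \right)} + b{\left(r{\left(-1,-11 \right)} \right)}} = \frac{1}{\frac{6 \left(-1766 - 417\right)}{-883 - 417} + \frac{1}{2 \left(2 - -1\right)}} = \frac{1}{6 \frac{1}{-1300} \left(-2183\right) + \frac{1}{2 \left(2 + 1\right)}} = \frac{1}{6 \left(- \frac{1}{1300}\right) \left(-2183\right) + \frac{1}{2 \cdot 3}} = \frac{1}{\frac{6549}{650} + \frac{1}{2} \cdot \frac{1}{3}} = \frac{1}{\frac{6549}{650} + \frac{1}{6}} = \frac{1}{\frac{9986}{975}} = \frac{975}{9986}$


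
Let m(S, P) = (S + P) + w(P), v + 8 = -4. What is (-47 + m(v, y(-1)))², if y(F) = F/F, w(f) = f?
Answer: 3249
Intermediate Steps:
y(F) = 1
v = -12 (v = -8 - 4 = -12)
m(S, P) = S + 2*P (m(S, P) = (S + P) + P = (P + S) + P = S + 2*P)
(-47 + m(v, y(-1)))² = (-47 + (-12 + 2*1))² = (-47 + (-12 + 2))² = (-47 - 10)² = (-57)² = 3249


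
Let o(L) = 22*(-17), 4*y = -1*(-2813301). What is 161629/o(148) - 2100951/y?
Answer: -50872672225/116908286 ≈ -435.15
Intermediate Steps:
y = 2813301/4 (y = (-1*(-2813301))/4 = (¼)*2813301 = 2813301/4 ≈ 7.0333e+5)
o(L) = -374
161629/o(148) - 2100951/y = 161629/(-374) - 2100951/2813301/4 = 161629*(-1/374) - 2100951*4/2813301 = -161629/374 - 933756/312589 = -50872672225/116908286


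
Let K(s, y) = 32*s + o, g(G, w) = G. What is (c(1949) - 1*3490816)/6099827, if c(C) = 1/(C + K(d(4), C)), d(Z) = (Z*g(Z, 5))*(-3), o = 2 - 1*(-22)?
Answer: -1525486591/2665624399 ≈ -0.57228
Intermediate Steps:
o = 24 (o = 2 + 22 = 24)
d(Z) = -3*Z² (d(Z) = (Z*Z)*(-3) = Z²*(-3) = -3*Z²)
K(s, y) = 24 + 32*s (K(s, y) = 32*s + 24 = 24 + 32*s)
c(C) = 1/(-1512 + C) (c(C) = 1/(C + (24 + 32*(-3*4²))) = 1/(C + (24 + 32*(-3*16))) = 1/(C + (24 + 32*(-48))) = 1/(C + (24 - 1536)) = 1/(C - 1512) = 1/(-1512 + C))
(c(1949) - 1*3490816)/6099827 = (1/(-1512 + 1949) - 1*3490816)/6099827 = (1/437 - 3490816)*(1/6099827) = -1525486591/437*1/6099827 = -1525486591/2665624399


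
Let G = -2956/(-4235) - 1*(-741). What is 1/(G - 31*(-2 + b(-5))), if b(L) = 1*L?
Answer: 4235/4060086 ≈ 0.0010431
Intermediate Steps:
G = 3141091/4235 (G = -2956*(-1/4235) + 741 = 2956/4235 + 741 = 3141091/4235 ≈ 741.70)
b(L) = L
1/(G - 31*(-2 + b(-5))) = 1/(3141091/4235 - 31*(-2 - 5)) = 1/(3141091/4235 - 31*(-7)) = 1/(3141091/4235 + 217) = 1/(4060086/4235) = 4235/4060086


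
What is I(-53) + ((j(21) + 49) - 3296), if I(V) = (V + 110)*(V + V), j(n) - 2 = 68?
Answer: -9219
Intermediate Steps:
j(n) = 70 (j(n) = 2 + 68 = 70)
I(V) = 2*V*(110 + V) (I(V) = (110 + V)*(2*V) = 2*V*(110 + V))
I(-53) + ((j(21) + 49) - 3296) = 2*(-53)*(110 - 53) + ((70 + 49) - 3296) = 2*(-53)*57 + (119 - 3296) = -6042 - 3177 = -9219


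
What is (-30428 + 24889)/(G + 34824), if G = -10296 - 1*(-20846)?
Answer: -5539/45374 ≈ -0.12207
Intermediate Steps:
G = 10550 (G = -10296 + 20846 = 10550)
(-30428 + 24889)/(G + 34824) = (-30428 + 24889)/(10550 + 34824) = -5539/45374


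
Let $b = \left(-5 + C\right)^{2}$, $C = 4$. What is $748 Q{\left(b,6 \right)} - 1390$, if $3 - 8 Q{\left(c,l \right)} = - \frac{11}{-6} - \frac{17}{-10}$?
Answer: $- \frac{21598}{15} \approx -1439.9$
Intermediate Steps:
$b = 1$ ($b = \left(-5 + 4\right)^{2} = \left(-1\right)^{2} = 1$)
$Q{\left(c,l \right)} = - \frac{1}{15}$ ($Q{\left(c,l \right)} = \frac{3}{8} - \frac{- \frac{11}{-6} - \frac{17}{-10}}{8} = \frac{3}{8} - \frac{\left(-11\right) \left(- \frac{1}{6}\right) - - \frac{17}{10}}{8} = \frac{3}{8} - \frac{\frac{11}{6} + \frac{17}{10}}{8} = \frac{3}{8} - \frac{53}{120} = - \frac{1}{15}$)
$748 Q{\left(b,6 \right)} - 1390 = 748 \left(- \frac{1}{15}\right) - 1390 = - \frac{748}{15} - 1390 = - \frac{21598}{15}$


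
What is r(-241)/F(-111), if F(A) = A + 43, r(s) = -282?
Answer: 141/34 ≈ 4.1471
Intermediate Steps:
F(A) = 43 + A
r(-241)/F(-111) = -282/(43 - 111) = -282/(-68) = -282*(-1/68) = 141/34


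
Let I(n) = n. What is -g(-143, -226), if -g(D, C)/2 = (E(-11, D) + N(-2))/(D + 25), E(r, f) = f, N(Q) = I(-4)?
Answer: 147/59 ≈ 2.4915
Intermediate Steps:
N(Q) = -4
g(D, C) = -2*(-4 + D)/(25 + D) (g(D, C) = -2*(D - 4)/(D + 25) = -2*(-4 + D)/(25 + D))
-g(-143, -226) = -2*(4 - 1*(-143))/(25 - 143) = -2*(4 + 143)/(-118) = -2*(-1)*147/118 = -1*(-147/59) = 147/59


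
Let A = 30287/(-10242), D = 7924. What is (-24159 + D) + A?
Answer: -166309157/10242 ≈ -16238.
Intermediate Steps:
A = -30287/10242 (A = 30287*(-1/10242) = -30287/10242 ≈ -2.9571)
(-24159 + D) + A = (-24159 + 7924) - 30287/10242 = -16235 - 30287/10242 = -166309157/10242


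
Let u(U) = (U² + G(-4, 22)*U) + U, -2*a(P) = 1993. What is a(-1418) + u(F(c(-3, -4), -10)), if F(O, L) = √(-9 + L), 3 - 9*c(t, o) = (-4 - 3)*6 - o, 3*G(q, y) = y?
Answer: -2031/2 + 25*I*√19/3 ≈ -1015.5 + 36.324*I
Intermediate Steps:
G(q, y) = y/3
a(P) = -1993/2 (a(P) = -½*1993 = -1993/2)
c(t, o) = 5 + o/9 (c(t, o) = ⅓ - ((-4 - 3)*6 - o)/9 = ⅓ - (-7*6 - o)/9 = ⅓ - (-42 - o)/9 = ⅓ + (14/3 + o/9) = 5 + o/9)
u(U) = U² + 25*U/3 (u(U) = (U² + ((⅓)*22)*U) + U = (U² + 22*U/3) + U = U² + 25*U/3)
a(-1418) + u(F(c(-3, -4), -10)) = -1993/2 + √(-9 - 10)*(25 + 3*√(-9 - 10))/3 = -1993/2 + √(-19)*(25 + 3*√(-19))/3 = -1993/2 + (I*√19)*(25 + 3*(I*√19))/3 = -1993/2 + (I*√19)*(25 + 3*I*√19)/3 = -1993/2 + I*√19*(25 + 3*I*√19)/3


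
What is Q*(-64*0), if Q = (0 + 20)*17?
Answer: 0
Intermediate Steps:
Q = 340 (Q = 20*17 = 340)
Q*(-64*0) = 340*(-64*0) = 340*0 = 0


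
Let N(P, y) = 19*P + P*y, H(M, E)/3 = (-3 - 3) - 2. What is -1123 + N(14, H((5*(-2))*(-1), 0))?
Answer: -1193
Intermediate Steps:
H(M, E) = -24 (H(M, E) = 3*((-3 - 3) - 2) = 3*(-6 - 2) = 3*(-8) = -24)
-1123 + N(14, H((5*(-2))*(-1), 0)) = -1123 + 14*(19 - 24) = -1123 + 14*(-5) = -1123 - 70 = -1193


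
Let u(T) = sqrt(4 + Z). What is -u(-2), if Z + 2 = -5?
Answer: -I*sqrt(3) ≈ -1.732*I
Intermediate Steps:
Z = -7 (Z = -2 - 5 = -7)
u(T) = I*sqrt(3) (u(T) = sqrt(4 - 7) = sqrt(-3) = I*sqrt(3))
-u(-2) = -I*sqrt(3)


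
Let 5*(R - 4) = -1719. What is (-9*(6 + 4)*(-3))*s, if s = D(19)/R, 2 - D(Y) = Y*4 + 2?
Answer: 102600/1699 ≈ 60.388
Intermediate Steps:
D(Y) = -4*Y (D(Y) = 2 - (Y*4 + 2) = 2 - (4*Y + 2) = 2 - (2 + 4*Y) = 2 + (-2 - 4*Y) = -4*Y)
R = -1699/5 (R = 4 + (1/5)*(-1719) = 4 - 1719/5 = -1699/5 ≈ -339.80)
s = 380/1699 (s = (-4*19)/(-1699/5) = -76*(-5/1699) = 380/1699 ≈ 0.22366)
(-9*(6 + 4)*(-3))*s = (-9*(6 + 4)*(-3))*(380/1699) = (-9*10*(-3))*(380/1699) = (-3*30*(-3))*(380/1699) = -90*(-3)*(380/1699) = 270*(380/1699) = 102600/1699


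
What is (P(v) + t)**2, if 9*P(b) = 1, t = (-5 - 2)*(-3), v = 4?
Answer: 36100/81 ≈ 445.68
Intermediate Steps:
t = 21 (t = -7*(-3) = 21)
P(b) = 1/9 (P(b) = (1/9)*1 = 1/9)
(P(v) + t)**2 = (1/9 + 21)**2 = (190/9)**2 = 36100/81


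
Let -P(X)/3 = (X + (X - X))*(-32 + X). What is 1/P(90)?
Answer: -1/15660 ≈ -6.3857e-5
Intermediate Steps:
P(X) = -3*X*(-32 + X) (P(X) = -3*(X + (X - X))*(-32 + X) = -3*(X + 0)*(-32 + X) = -3*X*(-32 + X))
1/P(90) = 1/(3*90*(32 - 1*90)) = 1/(3*90*(32 - 90)) = 1/(3*90*(-58)) = 1/(-15660) = -1/15660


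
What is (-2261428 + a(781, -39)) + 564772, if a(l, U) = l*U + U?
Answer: -1727154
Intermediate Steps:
a(l, U) = U + U*l (a(l, U) = U*l + U = U + U*l)
(-2261428 + a(781, -39)) + 564772 = (-2261428 - 39*(1 + 781)) + 564772 = (-2261428 - 39*782) + 564772 = (-2261428 - 30498) + 564772 = -2291926 + 564772 = -1727154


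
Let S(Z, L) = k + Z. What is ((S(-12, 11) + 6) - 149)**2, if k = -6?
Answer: 25921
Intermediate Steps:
S(Z, L) = -6 + Z
((S(-12, 11) + 6) - 149)**2 = (((-6 - 12) + 6) - 149)**2 = ((-18 + 6) - 149)**2 = (-12 - 149)**2 = (-161)**2 = 25921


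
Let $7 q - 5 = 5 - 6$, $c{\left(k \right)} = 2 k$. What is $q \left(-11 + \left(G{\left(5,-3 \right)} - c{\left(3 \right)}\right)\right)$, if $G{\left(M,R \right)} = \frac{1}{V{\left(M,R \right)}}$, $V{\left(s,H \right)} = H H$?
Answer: $- \frac{608}{63} \approx -9.6508$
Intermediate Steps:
$V{\left(s,H \right)} = H^{2}$
$q = \frac{4}{7}$ ($q = \frac{5}{7} + \frac{5 - 6}{7} = \frac{5}{7} + \frac{1}{7} \left(-1\right) = \frac{5}{7} - \frac{1}{7} = \frac{4}{7} \approx 0.57143$)
$G{\left(M,R \right)} = \frac{1}{R^{2}}$
$q \left(-11 + \left(G{\left(5,-3 \right)} - c{\left(3 \right)}\right)\right) = \frac{4 \left(-11 + \left(\frac{1}{9} - 2 \cdot 3\right)\right)}{7} = \frac{4 \left(-11 + \left(\frac{1}{9} - 6\right)\right)}{7} = \frac{4 \left(-11 - \frac{53}{9}\right)}{7} = \frac{4}{7} \left(- \frac{152}{9}\right) = - \frac{608}{63}$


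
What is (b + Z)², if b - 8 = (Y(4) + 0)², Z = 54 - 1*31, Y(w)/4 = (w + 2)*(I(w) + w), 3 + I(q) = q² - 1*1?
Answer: 21752415169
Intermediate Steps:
I(q) = -4 + q² (I(q) = -3 + (q² - 1*1) = -3 + (q² - 1) = -3 + (-1 + q²) = -4 + q²)
Y(w) = 4*(2 + w)*(-4 + w + w²) (Y(w) = 4*((w + 2)*((-4 + w²) + w)) = 4*((2 + w)*(-4 + w + w²)) = 4*(2 + w)*(-4 + w + w²))
Z = 23 (Z = 54 - 31 = 23)
b = 147464 (b = 8 + ((-32 - 8*4 + 4*4³ + 12*4²) + 0)² = 8 + ((-32 - 32 + 4*64 + 12*16) + 0)² = 8 + ((-32 - 32 + 256 + 192) + 0)² = 8 + (384 + 0)² = 8 + 384² = 8 + 147456 = 147464)
(b + Z)² = (147464 + 23)² = 147487² = 21752415169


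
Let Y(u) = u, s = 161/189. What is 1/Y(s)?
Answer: 27/23 ≈ 1.1739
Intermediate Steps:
s = 23/27 (s = 161*(1/189) = 23/27 ≈ 0.85185)
1/Y(s) = 1/(23/27) = 27/23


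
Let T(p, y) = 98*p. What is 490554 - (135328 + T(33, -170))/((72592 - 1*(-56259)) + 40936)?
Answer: 83289553436/169787 ≈ 4.9055e+5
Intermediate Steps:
490554 - (135328 + T(33, -170))/((72592 - 1*(-56259)) + 40936) = 490554 - (135328 + 98*33)/((72592 - 1*(-56259)) + 40936) = 490554 - (135328 + 3234)/((72592 + 56259) + 40936) = 490554 - 138562/(128851 + 40936) = 490554 - 138562/169787 = 83289553436/169787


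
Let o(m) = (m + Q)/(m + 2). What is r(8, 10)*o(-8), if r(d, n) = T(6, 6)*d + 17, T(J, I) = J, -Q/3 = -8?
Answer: -520/3 ≈ -173.33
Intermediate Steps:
Q = 24 (Q = -3*(-8) = 24)
r(d, n) = 17 + 6*d (r(d, n) = 6*d + 17 = 17 + 6*d)
o(m) = (24 + m)/(2 + m) (o(m) = (m + 24)/(m + 2) = (24 + m)/(2 + m))
r(8, 10)*o(-8) = (17 + 6*8)*((24 - 8)/(2 - 8)) = (17 + 48)*(16/(-6)) = 65*(-⅙*16) = 65*(-8/3) = -520/3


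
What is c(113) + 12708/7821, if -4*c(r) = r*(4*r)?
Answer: -11094849/869 ≈ -12767.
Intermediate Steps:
c(r) = -r**2 (c(r) = -r*4*r/4 = -r**2)
c(113) + 12708/7821 = -1*113**2 + 12708/7821 = -1*12769 + 12708*(1/7821) = -12769 + 1412/869 = -11094849/869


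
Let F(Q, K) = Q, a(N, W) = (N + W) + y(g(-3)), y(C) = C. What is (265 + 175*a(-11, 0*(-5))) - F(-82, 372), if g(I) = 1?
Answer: -1403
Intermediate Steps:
a(N, W) = 1 + N + W (a(N, W) = (N + W) + 1 = 1 + N + W)
(265 + 175*a(-11, 0*(-5))) - F(-82, 372) = (265 + 175*(1 - 11 + 0*(-5))) - 1*(-82) = (265 + 175*(1 - 11 + 0)) + 82 = (265 + 175*(-10)) + 82 = (265 - 1750) + 82 = -1485 + 82 = -1403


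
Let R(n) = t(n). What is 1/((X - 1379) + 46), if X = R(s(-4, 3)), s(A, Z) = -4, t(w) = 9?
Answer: -1/1324 ≈ -0.00075529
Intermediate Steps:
R(n) = 9
X = 9
1/((X - 1379) + 46) = 1/((9 - 1379) + 46) = 1/(-1370 + 46) = 1/(-1324) = -1/1324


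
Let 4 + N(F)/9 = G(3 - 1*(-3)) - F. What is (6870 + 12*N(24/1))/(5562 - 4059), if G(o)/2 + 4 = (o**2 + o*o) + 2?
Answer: 6322/501 ≈ 12.619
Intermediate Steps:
G(o) = -4 + 4*o**2 (G(o) = -8 + 2*((o**2 + o*o) + 2) = -8 + 2*((o**2 + o**2) + 2) = -8 + 2*(2*o**2 + 2) = -8 + 2*(2 + 2*o**2) = -8 + (4 + 4*o**2) = -4 + 4*o**2)
N(F) = 1224 - 9*F (N(F) = -36 + 9*((-4 + 4*(3 - 1*(-3))**2) - F) = -36 + 9*((-4 + 4*(3 + 3)**2) - F) = -36 + 9*((-4 + 4*6**2) - F) = -36 + 9*((-4 + 4*36) - F) = -36 + 9*((-4 + 144) - F) = -36 + 9*(140 - F) = -36 + (1260 - 9*F) = 1224 - 9*F)
(6870 + 12*N(24/1))/(5562 - 4059) = (6870 + 12*(1224 - 216/1))/(5562 - 4059) = (6870 + 12*(1224 - 216))/1503 = (6870 + 12*(1224 - 9*24))*(1/1503) = (6870 + 12*(1224 - 216))*(1/1503) = (6870 + 12*1008)*(1/1503) = (6870 + 12096)*(1/1503) = 18966*(1/1503) = 6322/501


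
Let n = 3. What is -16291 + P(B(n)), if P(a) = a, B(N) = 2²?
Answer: -16287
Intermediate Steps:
B(N) = 4
-16291 + P(B(n)) = -16291 + 4 = -16287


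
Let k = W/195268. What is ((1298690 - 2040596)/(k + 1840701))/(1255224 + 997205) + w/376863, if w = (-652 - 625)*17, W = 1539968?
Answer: -4393882851648859629475/76276508788365209405943 ≈ -0.057605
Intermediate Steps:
k = 384992/48817 (k = 1539968/195268 = 1539968*(1/195268) = 384992/48817 ≈ 7.8864)
w = -21709 (w = -1277*17 = -21709)
((1298690 - 2040596)/(k + 1840701))/(1255224 + 997205) + w/376863 = ((1298690 - 2040596)/(384992/48817 + 1840701))/(1255224 + 997205) - 21709/376863 = -741906/89857885709/48817/2252429 - 21709*1/376863 = -741906*48817/89857885709*(1/2252429) - 21709/376863 = -36217625202/89857885709*1/2252429 - 21709/376863 = -36217625202/202398507649637161 - 21709/376863 = -4393882851648859629475/76276508788365209405943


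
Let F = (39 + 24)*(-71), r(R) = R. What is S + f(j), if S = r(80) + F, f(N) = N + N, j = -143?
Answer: -4679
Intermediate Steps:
f(N) = 2*N
F = -4473 (F = 63*(-71) = -4473)
S = -4393 (S = 80 - 4473 = -4393)
S + f(j) = -4393 + 2*(-143) = -4393 - 286 = -4679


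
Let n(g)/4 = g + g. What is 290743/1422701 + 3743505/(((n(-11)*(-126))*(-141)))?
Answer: -77322831347/35305748016 ≈ -2.1901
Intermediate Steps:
n(g) = 8*g (n(g) = 4*(g + g) = 4*(2*g) = 8*g)
290743/1422701 + 3743505/(((n(-11)*(-126))*(-141))) = 290743/1422701 + 3743505/((((8*(-11))*(-126))*(-141))) = 290743*(1/1422701) + 3743505/((-88*(-126)*(-141))) = 290743/1422701 + 3743505/((11088*(-141))) = 290743/1422701 + 3743505/(-1563408) = 290743/1422701 + 3743505*(-1/1563408) = 290743/1422701 - 415945/173712 = -77322831347/35305748016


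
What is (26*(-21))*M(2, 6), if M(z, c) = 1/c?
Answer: -91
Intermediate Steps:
(26*(-21))*M(2, 6) = (26*(-21))/6 = -546*1/6 = -91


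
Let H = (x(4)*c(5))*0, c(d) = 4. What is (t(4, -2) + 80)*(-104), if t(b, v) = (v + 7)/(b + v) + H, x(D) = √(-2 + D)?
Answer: -8580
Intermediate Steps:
H = 0 (H = (√(-2 + 4)*4)*0 = (√2*4)*0 = (4*√2)*0 = 0)
t(b, v) = (7 + v)/(b + v) (t(b, v) = (v + 7)/(b + v) + 0 = (7 + v)/(b + v) + 0 = (7 + v)/(b + v))
(t(4, -2) + 80)*(-104) = ((7 - 2)/(4 - 2) + 80)*(-104) = (5/2 + 80)*(-104) = (165/2)*(-104) = -8580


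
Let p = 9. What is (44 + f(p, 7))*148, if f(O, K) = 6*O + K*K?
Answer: 21756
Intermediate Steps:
f(O, K) = K**2 + 6*O (f(O, K) = 6*O + K**2 = K**2 + 6*O)
(44 + f(p, 7))*148 = (44 + (7**2 + 6*9))*148 = (44 + (49 + 54))*148 = (44 + 103)*148 = 147*148 = 21756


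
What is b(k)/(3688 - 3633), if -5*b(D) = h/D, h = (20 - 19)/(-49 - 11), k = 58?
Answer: 1/957000 ≈ 1.0449e-6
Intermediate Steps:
h = -1/60 (h = 1/(-60) = 1*(-1/60) = -1/60 ≈ -0.016667)
b(D) = 1/(300*D) (b(D) = -(-1)/(300*D) = 1/(300*D))
b(k)/(3688 - 3633) = ((1/300)/58)/(3688 - 3633) = ((1/300)*(1/58))/55 = (1/17400)*(1/55) = 1/957000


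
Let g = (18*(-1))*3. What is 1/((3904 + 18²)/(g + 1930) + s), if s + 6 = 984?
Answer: 67/65677 ≈ 0.0010201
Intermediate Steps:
s = 978 (s = -6 + 984 = 978)
g = -54 (g = -18*3 = -54)
1/((3904 + 18²)/(g + 1930) + s) = 1/((3904 + 18²)/(-54 + 1930) + 978) = 1/((3904 + 324)/1876 + 978) = 1/(4228*(1/1876) + 978) = 1/(151/67 + 978) = 1/(65677/67) = 67/65677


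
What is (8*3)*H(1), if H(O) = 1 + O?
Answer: 48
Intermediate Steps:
(8*3)*H(1) = (8*3)*(1 + 1) = 24*2 = 48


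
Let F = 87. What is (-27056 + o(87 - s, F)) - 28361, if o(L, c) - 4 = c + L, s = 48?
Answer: -55287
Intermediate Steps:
o(L, c) = 4 + L + c (o(L, c) = 4 + (c + L) = 4 + (L + c) = 4 + L + c)
(-27056 + o(87 - s, F)) - 28361 = (-27056 + (4 + (87 - 1*48) + 87)) - 28361 = (-27056 + (4 + (87 - 48) + 87)) - 28361 = (-27056 + (4 + 39 + 87)) - 28361 = (-27056 + 130) - 28361 = -26926 - 28361 = -55287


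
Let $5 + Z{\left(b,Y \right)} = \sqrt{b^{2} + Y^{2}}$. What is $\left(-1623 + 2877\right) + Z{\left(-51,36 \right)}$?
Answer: $1249 + 3 \sqrt{433} \approx 1311.4$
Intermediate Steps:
$Z{\left(b,Y \right)} = -5 + \sqrt{Y^{2} + b^{2}}$ ($Z{\left(b,Y \right)} = -5 + \sqrt{b^{2} + Y^{2}} = -5 + \sqrt{Y^{2} + b^{2}}$)
$\left(-1623 + 2877\right) + Z{\left(-51,36 \right)} = \left(-1623 + 2877\right) - \left(5 - \sqrt{36^{2} + \left(-51\right)^{2}}\right) = 1254 - \left(5 - \sqrt{1296 + 2601}\right) = 1254 - \left(5 - \sqrt{3897}\right) = 1254 - \left(5 - 3 \sqrt{433}\right) = 1249 + 3 \sqrt{433}$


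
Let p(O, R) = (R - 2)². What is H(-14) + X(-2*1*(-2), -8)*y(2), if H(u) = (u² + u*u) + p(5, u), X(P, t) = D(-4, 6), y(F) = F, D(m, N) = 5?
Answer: 658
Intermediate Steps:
X(P, t) = 5
p(O, R) = (-2 + R)²
H(u) = (-2 + u)² + 2*u² (H(u) = (u² + u*u) + (-2 + u)² = (u² + u²) + (-2 + u)² = 2*u² + (-2 + u)² = (-2 + u)² + 2*u²)
H(-14) + X(-2*1*(-2), -8)*y(2) = ((-2 - 14)² + 2*(-14)²) + 5*2 = ((-16)² + 2*196) + 10 = (256 + 392) + 10 = 648 + 10 = 658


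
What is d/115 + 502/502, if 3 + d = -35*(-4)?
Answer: 252/115 ≈ 2.1913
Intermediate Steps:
d = 137 (d = -3 - 35*(-4) = -3 + 140 = 137)
d/115 + 502/502 = 137/115 + 502/502 = 137*(1/115) + 502*(1/502) = 137/115 + 1 = 252/115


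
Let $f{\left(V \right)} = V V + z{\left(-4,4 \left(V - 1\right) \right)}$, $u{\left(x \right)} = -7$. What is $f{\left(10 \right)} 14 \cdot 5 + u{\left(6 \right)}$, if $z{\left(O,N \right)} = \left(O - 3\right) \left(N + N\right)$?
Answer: $-28287$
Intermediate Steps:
$z{\left(O,N \right)} = 2 N \left(-3 + O\right)$ ($z{\left(O,N \right)} = \left(-3 + O\right) 2 N = 2 N \left(-3 + O\right)$)
$f{\left(V \right)} = 56 + V^{2} - 56 V$ ($f{\left(V \right)} = V V + 2 \cdot 4 \left(V - 1\right) \left(-3 - 4\right) = V^{2} + 2 \cdot 4 \left(-1 + V\right) \left(-7\right) = V^{2} + 2 \left(-4 + 4 V\right) \left(-7\right) = V^{2} - \left(-56 + 56 V\right) = 56 + V^{2} - 56 V$)
$f{\left(10 \right)} 14 \cdot 5 + u{\left(6 \right)} = \left(56 + 10^{2} - 560\right) 14 \cdot 5 - 7 = \left(56 + 100 - 560\right) 70 - 7 = \left(-404\right) 70 - 7 = -28280 - 7 = -28287$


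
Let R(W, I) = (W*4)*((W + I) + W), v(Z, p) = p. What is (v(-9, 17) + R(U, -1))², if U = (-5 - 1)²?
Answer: 104878081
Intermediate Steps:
U = 36 (U = (-6)² = 36)
R(W, I) = 4*W*(I + 2*W) (R(W, I) = (4*W)*((I + W) + W) = (4*W)*(I + 2*W) = 4*W*(I + 2*W))
(v(-9, 17) + R(U, -1))² = (17 + 4*36*(-1 + 2*36))² = (17 + 4*36*(-1 + 72))² = (17 + 4*36*71)² = (17 + 10224)² = 10241² = 104878081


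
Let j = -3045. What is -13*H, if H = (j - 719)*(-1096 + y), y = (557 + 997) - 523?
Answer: -3180580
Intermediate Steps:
y = 1031 (y = 1554 - 523 = 1031)
H = 244660 (H = (-3045 - 719)*(-1096 + 1031) = -3764*(-65) = 244660)
-13*H = -13*244660 = -3180580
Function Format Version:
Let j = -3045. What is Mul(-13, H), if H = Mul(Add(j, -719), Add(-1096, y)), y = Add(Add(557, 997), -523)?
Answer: -3180580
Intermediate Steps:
y = 1031 (y = Add(1554, -523) = 1031)
H = 244660 (H = Mul(Add(-3045, -719), Add(-1096, 1031)) = Mul(-3764, -65) = 244660)
Mul(-13, H) = Mul(-13, 244660) = -3180580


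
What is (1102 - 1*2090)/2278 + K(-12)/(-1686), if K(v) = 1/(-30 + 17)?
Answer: -10826353/24964602 ≈ -0.43367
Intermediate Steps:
K(v) = -1/13 (K(v) = 1/(-13) = -1/13)
(1102 - 1*2090)/2278 + K(-12)/(-1686) = (1102 - 1*2090)/2278 - 1/13/(-1686) = (1102 - 2090)*(1/2278) - 1/13*(-1/1686) = -988*1/2278 + 1/21918 = -494/1139 + 1/21918 = -10826353/24964602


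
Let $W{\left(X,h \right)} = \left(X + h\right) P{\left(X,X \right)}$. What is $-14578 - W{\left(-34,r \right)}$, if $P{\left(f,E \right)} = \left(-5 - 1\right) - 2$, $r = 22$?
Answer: $-14674$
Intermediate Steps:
$P{\left(f,E \right)} = -8$ ($P{\left(f,E \right)} = -6 - 2 = -8$)
$W{\left(X,h \right)} = - 8 X - 8 h$ ($W{\left(X,h \right)} = \left(X + h\right) \left(-8\right) = - 8 X - 8 h$)
$-14578 - W{\left(-34,r \right)} = -14578 - \left(\left(-8\right) \left(-34\right) - 176\right) = -14578 - \left(272 - 176\right) = -14578 - 96 = -14674$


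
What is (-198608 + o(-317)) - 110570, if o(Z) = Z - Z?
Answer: -309178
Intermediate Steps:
o(Z) = 0
(-198608 + o(-317)) - 110570 = (-198608 + 0) - 110570 = -198608 - 110570 = -309178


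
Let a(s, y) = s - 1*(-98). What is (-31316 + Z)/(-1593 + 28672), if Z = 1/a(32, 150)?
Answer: -4071079/3520270 ≈ -1.1565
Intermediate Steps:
a(s, y) = 98 + s (a(s, y) = s + 98 = 98 + s)
Z = 1/130 (Z = 1/(98 + 32) = 1/130 ≈ 0.0076923)
(-31316 + Z)/(-1593 + 28672) = (-31316 + 1/130)/(-1593 + 28672) = -4071079/130/27079 = -4071079/130*1/27079 = -4071079/3520270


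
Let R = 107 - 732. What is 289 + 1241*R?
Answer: -775336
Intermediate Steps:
R = -625
289 + 1241*R = 289 + 1241*(-625) = 289 - 775625 = -775336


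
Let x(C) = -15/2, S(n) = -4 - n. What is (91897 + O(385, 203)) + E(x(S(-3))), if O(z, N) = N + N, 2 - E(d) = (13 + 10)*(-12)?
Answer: 92581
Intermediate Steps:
x(C) = -15/2 (x(C) = -15*1/2 = -15/2)
E(d) = 278 (E(d) = 2 - (13 + 10)*(-12) = 2 - 23*(-12) = 2 - 1*(-276) = 2 + 276 = 278)
O(z, N) = 2*N
(91897 + O(385, 203)) + E(x(S(-3))) = (91897 + 2*203) + 278 = (91897 + 406) + 278 = 92303 + 278 = 92581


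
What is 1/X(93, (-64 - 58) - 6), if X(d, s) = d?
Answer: 1/93 ≈ 0.010753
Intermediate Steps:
1/X(93, (-64 - 58) - 6) = 1/93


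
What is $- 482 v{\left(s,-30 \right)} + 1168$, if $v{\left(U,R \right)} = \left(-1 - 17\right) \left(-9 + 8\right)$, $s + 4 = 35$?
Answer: $-7508$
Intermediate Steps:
$s = 31$ ($s = -4 + 35 = 31$)
$v{\left(U,R \right)} = 18$ ($v{\left(U,R \right)} = \left(-18\right) \left(-1\right) = 18$)
$- 482 v{\left(s,-30 \right)} + 1168 = \left(-482\right) 18 + 1168 = -8676 + 1168 = -7508$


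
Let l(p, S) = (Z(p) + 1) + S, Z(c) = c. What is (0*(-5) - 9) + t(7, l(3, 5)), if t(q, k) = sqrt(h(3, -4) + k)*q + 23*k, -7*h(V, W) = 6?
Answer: 198 + sqrt(399) ≈ 217.98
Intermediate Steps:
h(V, W) = -6/7 (h(V, W) = -1/7*6 = -6/7)
l(p, S) = 1 + S + p (l(p, S) = (p + 1) + S = (1 + p) + S = 1 + S + p)
t(q, k) = 23*k + q*sqrt(-6/7 + k) (t(q, k) = sqrt(-6/7 + k)*q + 23*k = q*sqrt(-6/7 + k) + 23*k = 23*k + q*sqrt(-6/7 + k))
(0*(-5) - 9) + t(7, l(3, 5)) = (0*(-5) - 9) + (23*(1 + 5 + 3) + (1/7)*7*sqrt(-42 + 49*(1 + 5 + 3))) = (0 - 9) + (23*9 + (1/7)*7*sqrt(-42 + 49*9)) = -9 + (207 + (1/7)*7*sqrt(-42 + 441)) = -9 + (207 + (1/7)*7*sqrt(399)) = -9 + (207 + sqrt(399)) = 198 + sqrt(399)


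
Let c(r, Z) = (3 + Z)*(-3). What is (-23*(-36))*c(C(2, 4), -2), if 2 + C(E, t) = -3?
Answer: -2484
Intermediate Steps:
C(E, t) = -5 (C(E, t) = -2 - 3 = -5)
c(r, Z) = -9 - 3*Z
(-23*(-36))*c(C(2, 4), -2) = (-23*(-36))*(-9 - 3*(-2)) = 828*(-9 + 6) = 828*(-3) = -2484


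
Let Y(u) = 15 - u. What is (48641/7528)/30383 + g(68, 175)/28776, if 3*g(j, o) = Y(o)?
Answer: -4049579449/2468152310184 ≈ -0.0016407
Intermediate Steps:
g(j, o) = 5 - o/3 (g(j, o) = (15 - o)/3 = 5 - o/3)
(48641/7528)/30383 + g(68, 175)/28776 = (48641/7528)/30383 + (5 - 1/3*175)/28776 = (48641*(1/7528))*(1/30383) + (5 - 175/3)*(1/28776) = (48641/7528)*(1/30383) - 160/3*1/28776 = 48641/228723224 - 20/10791 = -4049579449/2468152310184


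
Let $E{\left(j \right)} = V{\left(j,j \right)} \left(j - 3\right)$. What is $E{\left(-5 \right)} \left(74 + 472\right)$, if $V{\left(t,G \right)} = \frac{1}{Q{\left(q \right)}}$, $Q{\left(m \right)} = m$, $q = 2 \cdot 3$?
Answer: $-728$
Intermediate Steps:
$q = 6$
$V{\left(t,G \right)} = \frac{1}{6}$
$E{\left(j \right)} = - \frac{1}{2} + \frac{j}{6}$ ($E{\left(j \right)} = \frac{j - 3}{6} = \frac{-3 + j}{6} = - \frac{1}{2} + \frac{j}{6}$)
$E{\left(-5 \right)} \left(74 + 472\right) = \left(- \frac{1}{2} + \frac{1}{6} \left(-5\right)\right) \left(74 + 472\right) = \left(- \frac{1}{2} - \frac{5}{6}\right) 546 = \left(- \frac{4}{3}\right) 546 = -728$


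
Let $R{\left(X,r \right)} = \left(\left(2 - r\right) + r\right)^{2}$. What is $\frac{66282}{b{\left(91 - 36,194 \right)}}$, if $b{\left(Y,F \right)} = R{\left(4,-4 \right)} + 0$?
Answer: $\frac{33141}{2} \approx 16571.0$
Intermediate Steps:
$R{\left(X,r \right)} = 4$ ($R{\left(X,r \right)} = 2^{2} = 4$)
$b{\left(Y,F \right)} = 4$ ($b{\left(Y,F \right)} = 4 + 0 = 4$)
$\frac{66282}{b{\left(91 - 36,194 \right)}} = \frac{66282}{4} = 66282 \cdot \frac{1}{4} = \frac{33141}{2}$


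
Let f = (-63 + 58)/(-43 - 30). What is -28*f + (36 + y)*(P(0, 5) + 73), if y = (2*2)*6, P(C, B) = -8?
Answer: 284560/73 ≈ 3898.1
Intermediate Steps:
y = 24 (y = 4*6 = 24)
f = 5/73 (f = -5/(-73) = -5*(-1/73) = 5/73 ≈ 0.068493)
-28*f + (36 + y)*(P(0, 5) + 73) = -28*5/73 + (36 + 24)*(-8 + 73) = -140/73 + 60*65 = -140/73 + 3900 = 284560/73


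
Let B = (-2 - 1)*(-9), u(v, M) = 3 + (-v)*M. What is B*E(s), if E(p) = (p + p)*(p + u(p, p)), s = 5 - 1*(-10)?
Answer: -167670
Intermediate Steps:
u(v, M) = 3 - M*v
s = 15 (s = 5 + 10 = 15)
E(p) = 2*p*(3 + p - p²) (E(p) = (p + p)*(p + (3 - p*p)) = (2*p)*(p + (3 - p²)) = (2*p)*(3 + p - p²) = 2*p*(3 + p - p²))
B = 27 (B = -3*(-9) = 27)
B*E(s) = 27*(2*15*(3 + 15 - 1*15²)) = 27*(2*15*(3 + 15 - 1*225)) = 27*(2*15*(3 + 15 - 225)) = 27*(2*15*(-207)) = 27*(-6210) = -167670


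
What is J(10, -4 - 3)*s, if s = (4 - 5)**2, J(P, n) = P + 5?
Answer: 15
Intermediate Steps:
J(P, n) = 5 + P
s = 1 (s = (-1)**2 = 1)
J(10, -4 - 3)*s = (5 + 10)*1 = 15*1 = 15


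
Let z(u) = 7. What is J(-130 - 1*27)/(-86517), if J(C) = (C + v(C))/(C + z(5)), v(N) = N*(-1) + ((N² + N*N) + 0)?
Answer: 24649/6488775 ≈ 0.0037987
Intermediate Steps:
v(N) = -N + 2*N² (v(N) = -N + ((N² + N²) + 0) = -N + (2*N² + 0) = -N + 2*N²)
J(C) = (C + C*(-1 + 2*C))/(7 + C) (J(C) = (C + C*(-1 + 2*C))/(C + 7) = (C + C*(-1 + 2*C))/(7 + C))
J(-130 - 1*27)/(-86517) = (2*(-130 - 1*27)²/(7 + (-130 - 1*27)))/(-86517) = (2*(-130 - 27)²/(7 + (-130 - 27)))*(-1/86517) = (2*(-157)²/(7 - 157))*(-1/86517) = (2*24649/(-150))*(-1/86517) = (2*24649*(-1/150))*(-1/86517) = -24649/75*(-1/86517) = 24649/6488775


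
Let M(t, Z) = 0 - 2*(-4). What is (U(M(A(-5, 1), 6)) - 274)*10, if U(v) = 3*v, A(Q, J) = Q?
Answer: -2500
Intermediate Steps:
M(t, Z) = 8 (M(t, Z) = 0 + 8 = 8)
(U(M(A(-5, 1), 6)) - 274)*10 = (3*8 - 274)*10 = (24 - 274)*10 = -250*10 = -2500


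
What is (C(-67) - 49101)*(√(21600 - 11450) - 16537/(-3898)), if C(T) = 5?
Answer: -405950276/1949 - 245480*√406 ≈ -5.1546e+6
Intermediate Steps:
(C(-67) - 49101)*(√(21600 - 11450) - 16537/(-3898)) = (5 - 49101)*(√(21600 - 11450) - 16537/(-3898)) = -49096*(√10150 - 16537*(-1/3898)) = -49096*(5*√406 + 16537/3898) = -49096*(16537/3898 + 5*√406) = -405950276/1949 - 245480*√406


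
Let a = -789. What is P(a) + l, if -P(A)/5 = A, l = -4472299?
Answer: -4468354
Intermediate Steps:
P(A) = -5*A
P(a) + l = -5*(-789) - 4472299 = 3945 - 4472299 = -4468354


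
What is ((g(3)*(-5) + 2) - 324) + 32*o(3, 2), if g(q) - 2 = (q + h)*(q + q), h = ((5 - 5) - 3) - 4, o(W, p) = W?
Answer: -116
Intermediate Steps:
h = -7 (h = (0 - 3) - 4 = -3 - 4 = -7)
g(q) = 2 + 2*q*(-7 + q) (g(q) = 2 + (q - 7)*(q + q) = 2 + (-7 + q)*(2*q) = 2 + 2*q*(-7 + q))
((g(3)*(-5) + 2) - 324) + 32*o(3, 2) = (((2 - 14*3 + 2*3²)*(-5) + 2) - 324) + 32*3 = (((2 - 42 + 2*9)*(-5) + 2) - 324) + 96 = (((2 - 42 + 18)*(-5) + 2) - 324) + 96 = ((-22*(-5) + 2) - 324) + 96 = ((110 + 2) - 324) + 96 = (112 - 324) + 96 = -212 + 96 = -116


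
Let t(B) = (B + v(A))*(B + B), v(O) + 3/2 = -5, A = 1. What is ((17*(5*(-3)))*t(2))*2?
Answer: 9180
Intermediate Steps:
v(O) = -13/2 (v(O) = -3/2 - 5 = -13/2)
t(B) = 2*B*(-13/2 + B) (t(B) = (B - 13/2)*(B + B) = (-13/2 + B)*(2*B) = 2*B*(-13/2 + B))
((17*(5*(-3)))*t(2))*2 = ((17*(5*(-3)))*(2*(-13 + 2*2)))*2 = ((17*(-15))*(2*(-13 + 4)))*2 = -510*(-9)*2 = -255*(-18)*2 = 4590*2 = 9180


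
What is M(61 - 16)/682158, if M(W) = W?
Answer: 15/227386 ≈ 6.5967e-5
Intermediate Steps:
M(61 - 16)/682158 = (61 - 16)/682158 = 45*(1/682158) = 15/227386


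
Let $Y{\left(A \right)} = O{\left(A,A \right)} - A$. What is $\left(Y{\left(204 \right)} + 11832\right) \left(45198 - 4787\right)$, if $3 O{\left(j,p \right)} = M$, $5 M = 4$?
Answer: $\frac{7048648264}{15} \approx 4.6991 \cdot 10^{8}$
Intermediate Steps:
$M = \frac{4}{5}$ ($M = \frac{1}{5} \cdot 4 = \frac{4}{5} \approx 0.8$)
$O{\left(j,p \right)} = \frac{4}{15}$ ($O{\left(j,p \right)} = \frac{1}{3} \cdot \frac{4}{5} = \frac{4}{15}$)
$Y{\left(A \right)} = \frac{4}{15} - A$
$\left(Y{\left(204 \right)} + 11832\right) \left(45198 - 4787\right) = \left(\left(\frac{4}{15} - 204\right) + 11832\right) \left(45198 - 4787\right) = \left(\left(\frac{4}{15} - 204\right) + 11832\right) 40411 = \left(- \frac{3056}{15} + 11832\right) 40411 = \frac{174424}{15} \cdot 40411 = \frac{7048648264}{15}$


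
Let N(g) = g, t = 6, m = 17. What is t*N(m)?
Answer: 102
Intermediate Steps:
t*N(m) = 6*17 = 102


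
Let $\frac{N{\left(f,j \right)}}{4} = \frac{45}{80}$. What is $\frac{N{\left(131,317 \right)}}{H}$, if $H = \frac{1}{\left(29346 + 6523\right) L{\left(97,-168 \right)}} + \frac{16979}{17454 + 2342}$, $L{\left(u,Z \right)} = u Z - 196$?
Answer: $\frac{313670208327}{119570877544} \approx 2.6233$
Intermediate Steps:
$L{\left(u,Z \right)} = -196 + Z u$ ($L{\left(u,Z \right)} = Z u - 196 = -196 + Z u$)
$N{\left(f,j \right)} = \frac{9}{4}$ ($N{\left(f,j \right)} = 4 \cdot \frac{45}{80} = 4 \cdot 45 \cdot \frac{1}{80} = 4 \cdot \frac{9}{16} = \frac{9}{4}$)
$H = \frac{89678158158}{104556736109}$ ($H = \frac{1}{\left(29346 + 6523\right) \left(-196 - 16296\right)} + \frac{16979}{17454 + 2342} = \frac{1}{35869 \left(-196 - 16296\right)} + \frac{16979}{19796} = \frac{1}{35869 \left(-16492\right)} + 16979 \cdot \frac{1}{19796} = \frac{1}{35869} \left(- \frac{1}{16492}\right) + \frac{16979}{19796} = - \frac{1}{591551548} + \frac{16979}{19796} = \frac{89678158158}{104556736109} \approx 0.8577$)
$\frac{N{\left(131,317 \right)}}{H} = \frac{9}{4 \cdot \frac{89678158158}{104556736109}} = \frac{9}{4} \cdot \frac{104556736109}{89678158158} = \frac{313670208327}{119570877544}$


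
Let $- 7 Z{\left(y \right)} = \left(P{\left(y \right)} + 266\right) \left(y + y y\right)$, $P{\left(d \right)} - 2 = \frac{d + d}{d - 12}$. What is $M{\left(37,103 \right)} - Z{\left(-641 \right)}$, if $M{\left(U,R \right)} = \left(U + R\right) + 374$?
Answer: $\frac{72321918134}{4571} \approx 1.5822 \cdot 10^{7}$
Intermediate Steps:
$P{\left(d \right)} = 2 + \frac{2 d}{-12 + d}$ ($P{\left(d \right)} = 2 + \frac{d + d}{d - 12} = 2 + \frac{2 d}{-12 + d}$)
$M{\left(U,R \right)} = 374 + R + U$ ($M{\left(U,R \right)} = \left(R + U\right) + 374 = 374 + R + U$)
$Z{\left(y \right)} = - \frac{\left(266 + \frac{4 \left(-6 + y\right)}{-12 + y}\right) \left(y + y^{2}\right)}{7}$ ($Z{\left(y \right)} = - \frac{\left(\frac{4 \left(-6 + y\right)}{-12 + y} + 266\right) \left(y + y y\right)}{7} = - \frac{\left(266 + \frac{4 \left(-6 + y\right)}{-12 + y}\right) \left(y + y^{2}\right)}{7}$)
$M{\left(37,103 \right)} - Z{\left(-641 \right)} = \left(374 + 103 + 37\right) - \frac{6}{7} \left(-641\right) \frac{1}{-12 - 641} \left(536 - 45 \left(-641\right)^{2} + 491 \left(-641\right)\right) = 514 - \frac{6}{7} \left(-641\right) \frac{1}{-653} \left(536 - 18489645 - 314731\right) = 514 - \frac{6}{7} \left(-641\right) \left(- \frac{1}{653}\right) \left(536 - 18489645 - 314731\right) = 514 - \frac{6}{7} \left(-641\right) \left(- \frac{1}{653}\right) \left(-18803840\right) = 514 - - \frac{72319568640}{4571} = 514 + \frac{72319568640}{4571} = \frac{72321918134}{4571}$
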